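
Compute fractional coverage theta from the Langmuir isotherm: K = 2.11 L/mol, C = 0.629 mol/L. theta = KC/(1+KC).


Langmuir isotherm: theta = K*C / (1 + K*C)
K*C = 2.11 * 0.629 = 1.32719
theta = 1.32719 / (1 + 1.32719) = 1.32719 / 2.32719
theta = 0.5703

0.5703


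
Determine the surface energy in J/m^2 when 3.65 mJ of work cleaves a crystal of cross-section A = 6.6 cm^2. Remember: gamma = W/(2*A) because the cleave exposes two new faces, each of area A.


Convert: A = 6.6 cm^2 = 0.00066 m^2, W = 3.65 mJ = 0.00365 J
Cleaving exposes two faces of area A, so total new surface = 2*A and gamma = W / (2*A)
gamma = 0.00365 / (2 * 0.00066)
gamma = 2.765 J/m^2

2.765


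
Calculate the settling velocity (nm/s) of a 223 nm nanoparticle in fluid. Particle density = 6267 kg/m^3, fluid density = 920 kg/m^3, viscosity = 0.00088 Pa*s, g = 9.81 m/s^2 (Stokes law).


Radius R = 223/2 nm = 1.115e-07 m
Density difference = 6267 - 920 = 5347 kg/m^3
v = 2 * R^2 * (rho_p - rho_f) * g / (9 * eta)
v = 2 * (1.115e-07)^2 * 5347 * 9.81 / (9 * 0.00088)
v = 1.64677e-07 m/s = 164.6773 nm/s

164.6773


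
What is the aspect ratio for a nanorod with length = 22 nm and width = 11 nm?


Aspect ratio AR = length / diameter
AR = 22 / 11
AR = 2.0

2.0


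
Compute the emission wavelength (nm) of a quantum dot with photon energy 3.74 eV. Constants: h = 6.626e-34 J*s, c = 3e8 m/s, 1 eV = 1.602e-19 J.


Convert energy: E = 3.74 eV = 3.74 * 1.602e-19 = 5.99148e-19 J
lambda = h*c / E = 6.626e-34 * 3e8 / 5.99148e-19
lambda = 3.31771e-07 m = 331.8 nm

331.8


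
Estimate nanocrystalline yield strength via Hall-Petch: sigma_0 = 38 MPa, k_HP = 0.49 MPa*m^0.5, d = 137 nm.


d = 137 nm = 1.37e-07 m
sqrt(d) = 0.0003701351
Hall-Petch contribution = k / sqrt(d) = 0.49 / 0.0003701351 = 1323.8 MPa
sigma = sigma_0 + k/sqrt(d) = 38 + 1323.8 = 1361.8 MPa

1361.8


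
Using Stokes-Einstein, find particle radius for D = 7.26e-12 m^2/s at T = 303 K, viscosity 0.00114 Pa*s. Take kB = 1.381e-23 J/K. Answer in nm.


Stokes-Einstein: R = kB*T / (6*pi*eta*D)
R = 1.381e-23 * 303 / (6 * pi * 0.00114 * 7.26e-12)
R = 2.68222e-08 m = 26.82 nm

26.82


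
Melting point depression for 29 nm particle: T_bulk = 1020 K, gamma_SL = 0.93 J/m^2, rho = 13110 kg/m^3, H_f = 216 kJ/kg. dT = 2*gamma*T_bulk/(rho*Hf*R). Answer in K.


Radius R = 29/2 = 14.5 nm = 1.45e-08 m
Convert H_f = 216 kJ/kg = 216000 J/kg
dT = 2 * gamma_SL * T_bulk / (rho * H_f * R)
dT = 2 * 0.93 * 1020 / (13110 * 216000 * 1.45e-08)
dT = 46.2 K

46.2


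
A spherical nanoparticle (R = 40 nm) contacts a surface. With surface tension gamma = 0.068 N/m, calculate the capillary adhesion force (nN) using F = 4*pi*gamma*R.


Convert radius: R = 40 nm = 4e-08 m
F = 4 * pi * gamma * R
F = 4 * pi * 0.068 * 4e-08
F = 3.41805e-08 N = 34.1805 nN

34.1805


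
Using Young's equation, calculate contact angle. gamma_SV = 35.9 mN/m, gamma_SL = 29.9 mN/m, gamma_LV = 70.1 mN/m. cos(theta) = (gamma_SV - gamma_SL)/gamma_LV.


cos(theta) = (gamma_SV - gamma_SL) / gamma_LV
cos(theta) = (35.9 - 29.9) / 70.1
cos(theta) = 0.085592
theta = arccos(0.085592) = 85.09 degrees

85.09


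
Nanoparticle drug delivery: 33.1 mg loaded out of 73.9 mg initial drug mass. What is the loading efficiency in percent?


Drug loading efficiency = (drug loaded / drug initial) * 100
DLE = 33.1 / 73.9 * 100
DLE = 0.4479 * 100
DLE = 44.79%

44.79


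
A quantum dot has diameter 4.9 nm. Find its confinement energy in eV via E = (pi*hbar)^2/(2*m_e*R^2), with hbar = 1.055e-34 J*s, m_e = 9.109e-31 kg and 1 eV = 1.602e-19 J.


Radius R = 4.9/2 = 2.45 nm = 2.45e-09 m
E = (pi * 1.055e-34)^2 / (2 * 9.109e-31 * (2.45e-09)^2)
E(J) = 1.00455e-20
E = E(J) / 1.602e-19 = 0.0627 eV

0.0627


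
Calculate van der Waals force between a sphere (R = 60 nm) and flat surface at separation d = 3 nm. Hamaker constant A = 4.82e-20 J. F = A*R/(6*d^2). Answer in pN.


Convert to SI: R = 60 nm = 6e-08 m, d = 3 nm = 3e-09 m
F = A * R / (6 * d^2)
F = 4.82e-20 * 6e-08 / (6 * (3e-09)^2)
F = 5.35556e-11 N = 53.556 pN

53.556


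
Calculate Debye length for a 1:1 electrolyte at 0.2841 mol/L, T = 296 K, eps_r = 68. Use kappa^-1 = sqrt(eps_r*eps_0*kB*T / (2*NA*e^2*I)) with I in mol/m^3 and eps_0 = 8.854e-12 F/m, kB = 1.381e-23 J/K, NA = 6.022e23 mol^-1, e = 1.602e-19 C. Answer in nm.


Ionic strength I = 0.2841 * 1^2 * 1000 = 284.1 mol/m^3
kappa^-1 = sqrt(68 * 8.854e-12 * 1.381e-23 * 296 / (2 * 6.022e23 * (1.602e-19)^2 * 284.1))
kappa^-1 = 0.529 nm

0.529


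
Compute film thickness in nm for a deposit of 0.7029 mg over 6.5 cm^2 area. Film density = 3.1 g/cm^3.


Convert: m = 0.7029 mg = 7.0290e-07 kg, A = 6.5 cm^2 = 6.5000e-04 m^2, rho = 3.1 g/cm^3 = 3100 kg/m^3
t = m / (A * rho)
t = 7.0290e-07 / (6.5000e-04 * 3100)
t = 3.4883e-07 m = 348.8 nm

348.8


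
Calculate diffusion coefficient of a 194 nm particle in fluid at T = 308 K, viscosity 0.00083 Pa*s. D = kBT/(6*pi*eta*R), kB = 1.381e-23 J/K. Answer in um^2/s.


Radius R = 194/2 = 97 nm = 9.7e-08 m
D = kB*T / (6*pi*eta*R)
D = 1.381e-23 * 308 / (6 * pi * 0.00083 * 9.7e-08)
D = 2.80281e-12 m^2/s = 2.803 um^2/s

2.803


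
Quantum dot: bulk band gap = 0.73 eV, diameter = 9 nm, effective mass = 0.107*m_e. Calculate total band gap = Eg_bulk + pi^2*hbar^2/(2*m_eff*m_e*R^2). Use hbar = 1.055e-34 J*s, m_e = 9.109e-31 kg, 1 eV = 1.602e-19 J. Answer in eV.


Radius R = 9/2 nm = 4.5e-09 m
Confinement energy dE = pi^2 * hbar^2 / (2 * m_eff * m_e * R^2)
dE = pi^2 * (1.055e-34)^2 / (2 * 0.107 * 9.109e-31 * (4.5e-09)^2) J, divided by 1.602e-19 J/eV
dE = 0.1737 eV
Total band gap = E_g(bulk) + dE = 0.73 + 0.1737 = 0.9037 eV

0.9037


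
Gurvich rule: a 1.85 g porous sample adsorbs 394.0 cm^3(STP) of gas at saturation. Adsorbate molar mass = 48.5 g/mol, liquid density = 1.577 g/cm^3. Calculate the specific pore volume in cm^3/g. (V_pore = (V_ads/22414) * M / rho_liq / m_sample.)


Moles adsorbed n = V_ads / 22414 = 394.0 / 22414 = 1.757830e-02 mol
Liquid volume V_liq = n * M / rho_liq = 1.757830e-02 * 48.5 / 1.577 = 0.54061 cm^3
Specific pore volume V_pore = V_liq / m_sample = 0.54061 / 1.85
V_pore = 0.2922 cm^3/g

0.2922


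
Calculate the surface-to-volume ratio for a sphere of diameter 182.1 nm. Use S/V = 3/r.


Radius r = 182.1/2 = 91.05 nm
S/V = 3 / r = 3 / 91.05
S/V = 0.0329 nm^-1

0.0329


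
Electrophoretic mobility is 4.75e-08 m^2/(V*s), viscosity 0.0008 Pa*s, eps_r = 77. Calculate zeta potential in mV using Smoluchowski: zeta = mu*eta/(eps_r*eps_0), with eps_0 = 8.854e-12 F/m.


Smoluchowski equation: zeta = mu * eta / (eps_r * eps_0)
zeta = 4.75e-08 * 0.0008 / (77 * 8.854e-12)
zeta = 0.055738 V = 55.74 mV

55.74


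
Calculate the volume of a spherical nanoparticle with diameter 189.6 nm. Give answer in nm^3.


Radius r = 189.6/2 = 94.8 nm
Volume V = (4/3) * pi * r^3
V = (4/3) * pi * (94.8)^3
V = 3568729.42 nm^3

3568729.42


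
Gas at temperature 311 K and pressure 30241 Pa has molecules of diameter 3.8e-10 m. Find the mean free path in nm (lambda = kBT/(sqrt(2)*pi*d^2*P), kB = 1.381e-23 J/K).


Mean free path: lambda = kB*T / (sqrt(2) * pi * d^2 * P)
lambda = 1.381e-23 * 311 / (sqrt(2) * pi * (3.8e-10)^2 * 30241)
lambda = 2.21374e-07 m
lambda = 221.37 nm

221.37


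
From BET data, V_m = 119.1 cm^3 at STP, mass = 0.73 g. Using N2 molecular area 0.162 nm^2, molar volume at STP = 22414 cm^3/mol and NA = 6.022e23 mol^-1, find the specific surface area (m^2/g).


Number of moles in monolayer = V_m / 22414 = 119.1 / 22414 = 0.00531364
Number of molecules = moles * NA = 0.00531364 * 6.022e23
SA = molecules * sigma / mass
SA = (119.1 / 22414) * 6.022e23 * 0.162e-18 / 0.73
SA = 710.1 m^2/g

710.1


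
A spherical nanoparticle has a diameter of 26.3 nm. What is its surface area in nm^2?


Radius r = 26.3/2 = 13.15 nm
Surface area SA = 4 * pi * r^2
SA = 4 * pi * (13.15)^2
SA = 2173.01 nm^2

2173.01


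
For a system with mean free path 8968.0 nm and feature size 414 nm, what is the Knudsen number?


Knudsen number Kn = lambda / L
Kn = 8968.0 / 414
Kn = 21.6618

21.6618


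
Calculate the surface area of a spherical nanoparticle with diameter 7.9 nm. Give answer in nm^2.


Radius r = 7.9/2 = 3.95 nm
Surface area SA = 4 * pi * r^2
SA = 4 * pi * (3.95)^2
SA = 196.07 nm^2

196.07


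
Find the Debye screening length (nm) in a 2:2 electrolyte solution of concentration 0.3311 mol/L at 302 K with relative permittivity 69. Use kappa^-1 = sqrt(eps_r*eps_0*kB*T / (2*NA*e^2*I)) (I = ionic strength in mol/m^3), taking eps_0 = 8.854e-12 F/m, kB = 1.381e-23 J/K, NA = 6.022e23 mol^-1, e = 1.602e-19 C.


Ionic strength I = 0.3311 * 2^2 * 1000 = 1324.4 mol/m^3
kappa^-1 = sqrt(69 * 8.854e-12 * 1.381e-23 * 302 / (2 * 6.022e23 * (1.602e-19)^2 * 1324.4))
kappa^-1 = 0.249 nm

0.249


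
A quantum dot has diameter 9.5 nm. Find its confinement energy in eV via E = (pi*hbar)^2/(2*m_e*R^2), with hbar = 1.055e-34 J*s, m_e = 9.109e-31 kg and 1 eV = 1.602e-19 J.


Radius R = 9.5/2 = 4.75 nm = 4.75e-09 m
E = (pi * 1.055e-34)^2 / (2 * 9.109e-31 * (4.75e-09)^2)
E(J) = 2.67249e-21
E = E(J) / 1.602e-19 = 0.0167 eV

0.0167


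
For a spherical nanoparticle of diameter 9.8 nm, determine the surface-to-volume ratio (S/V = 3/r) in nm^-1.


Radius r = 9.8/2 = 4.9 nm
S/V = 3 / r = 3 / 4.9
S/V = 0.6122 nm^-1

0.6122


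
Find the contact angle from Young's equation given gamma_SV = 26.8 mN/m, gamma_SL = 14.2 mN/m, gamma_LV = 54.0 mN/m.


cos(theta) = (gamma_SV - gamma_SL) / gamma_LV
cos(theta) = (26.8 - 14.2) / 54.0
cos(theta) = 0.233333
theta = arccos(0.233333) = 76.51 degrees

76.51


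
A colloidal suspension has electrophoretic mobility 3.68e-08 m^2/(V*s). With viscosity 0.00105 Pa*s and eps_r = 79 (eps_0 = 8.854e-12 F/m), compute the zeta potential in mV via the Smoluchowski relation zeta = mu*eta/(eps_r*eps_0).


Smoluchowski equation: zeta = mu * eta / (eps_r * eps_0)
zeta = 3.68e-08 * 0.00105 / (79 * 8.854e-12)
zeta = 0.055242 V = 55.24 mV

55.24


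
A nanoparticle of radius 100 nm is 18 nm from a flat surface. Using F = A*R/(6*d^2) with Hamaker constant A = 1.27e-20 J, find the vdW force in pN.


Convert to SI: R = 100 nm = 1e-07 m, d = 18 nm = 1.8e-08 m
F = A * R / (6 * d^2)
F = 1.27e-20 * 1e-07 / (6 * (1.8e-08)^2)
F = 6.53292e-13 N = 0.653 pN

0.653


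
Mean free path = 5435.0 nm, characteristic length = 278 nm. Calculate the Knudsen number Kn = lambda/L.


Knudsen number Kn = lambda / L
Kn = 5435.0 / 278
Kn = 19.5504

19.5504


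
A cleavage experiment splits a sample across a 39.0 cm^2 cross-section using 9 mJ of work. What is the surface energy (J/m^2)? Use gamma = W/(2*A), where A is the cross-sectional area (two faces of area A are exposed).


Convert: A = 39.0 cm^2 = 0.0039 m^2, W = 9 mJ = 0.009 J
Cleaving exposes two faces of area A, so total new surface = 2*A and gamma = W / (2*A)
gamma = 0.009 / (2 * 0.0039)
gamma = 1.154 J/m^2

1.154


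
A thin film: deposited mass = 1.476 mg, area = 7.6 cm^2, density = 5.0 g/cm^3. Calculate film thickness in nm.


Convert: m = 1.476 mg = 1.4760e-06 kg, A = 7.6 cm^2 = 7.6000e-04 m^2, rho = 5.0 g/cm^3 = 5000 kg/m^3
t = m / (A * rho)
t = 1.4760e-06 / (7.6000e-04 * 5000)
t = 3.8842e-07 m = 388.4 nm

388.4


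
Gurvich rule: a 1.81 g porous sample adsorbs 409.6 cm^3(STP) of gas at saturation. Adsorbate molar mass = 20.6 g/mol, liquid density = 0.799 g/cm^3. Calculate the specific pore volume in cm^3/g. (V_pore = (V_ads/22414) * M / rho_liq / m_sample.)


Moles adsorbed n = V_ads / 22414 = 409.6 / 22414 = 1.827429e-02 mol
Liquid volume V_liq = n * M / rho_liq = 1.827429e-02 * 20.6 / 0.799 = 0.47115 cm^3
Specific pore volume V_pore = V_liq / m_sample = 0.47115 / 1.81
V_pore = 0.2603 cm^3/g

0.2603


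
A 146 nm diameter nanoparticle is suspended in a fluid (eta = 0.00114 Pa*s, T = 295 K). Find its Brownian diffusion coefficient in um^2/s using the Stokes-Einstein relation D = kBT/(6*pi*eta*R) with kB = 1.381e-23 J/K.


Radius R = 146/2 = 73 nm = 7.3e-08 m
D = kB*T / (6*pi*eta*R)
D = 1.381e-23 * 295 / (6 * pi * 0.00114 * 7.3e-08)
D = 2.59709e-12 m^2/s = 2.597 um^2/s

2.597


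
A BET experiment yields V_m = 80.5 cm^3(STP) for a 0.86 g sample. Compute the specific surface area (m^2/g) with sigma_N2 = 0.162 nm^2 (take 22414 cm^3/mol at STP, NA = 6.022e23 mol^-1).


Number of moles in monolayer = V_m / 22414 = 80.5 / 22414 = 0.00359151
Number of molecules = moles * NA = 0.00359151 * 6.022e23
SA = molecules * sigma / mass
SA = (80.5 / 22414) * 6.022e23 * 0.162e-18 / 0.86
SA = 407.4 m^2/g

407.4


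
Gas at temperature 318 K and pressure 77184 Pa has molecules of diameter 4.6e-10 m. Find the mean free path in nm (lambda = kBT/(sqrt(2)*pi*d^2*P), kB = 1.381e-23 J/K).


Mean free path: lambda = kB*T / (sqrt(2) * pi * d^2 * P)
lambda = 1.381e-23 * 318 / (sqrt(2) * pi * (4.6e-10)^2 * 77184)
lambda = 6.0522e-08 m
lambda = 60.52 nm

60.52


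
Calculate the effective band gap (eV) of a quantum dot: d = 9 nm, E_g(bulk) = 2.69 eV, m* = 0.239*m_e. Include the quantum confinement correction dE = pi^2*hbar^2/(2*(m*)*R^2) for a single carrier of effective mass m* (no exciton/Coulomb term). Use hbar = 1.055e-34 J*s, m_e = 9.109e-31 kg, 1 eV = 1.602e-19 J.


Radius R = 9/2 nm = 4.5e-09 m
Confinement energy dE = pi^2 * hbar^2 / (2 * m_eff * m_e * R^2)
dE = pi^2 * (1.055e-34)^2 / (2 * 0.239 * 9.109e-31 * (4.5e-09)^2) J, divided by 1.602e-19 J/eV
dE = 0.0778 eV
Total band gap = E_g(bulk) + dE = 2.69 + 0.0778 = 2.7678 eV

2.7678


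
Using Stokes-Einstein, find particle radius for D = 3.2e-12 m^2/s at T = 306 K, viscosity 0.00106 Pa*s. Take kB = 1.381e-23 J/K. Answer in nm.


Stokes-Einstein: R = kB*T / (6*pi*eta*D)
R = 1.381e-23 * 306 / (6 * pi * 0.00106 * 3.2e-12)
R = 6.60934e-08 m = 66.09 nm

66.09


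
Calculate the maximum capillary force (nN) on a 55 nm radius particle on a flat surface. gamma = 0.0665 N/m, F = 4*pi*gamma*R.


Convert radius: R = 55 nm = 5.5e-08 m
F = 4 * pi * gamma * R
F = 4 * pi * 0.0665 * 5.5e-08
F = 4.59615e-08 N = 45.9615 nN

45.9615


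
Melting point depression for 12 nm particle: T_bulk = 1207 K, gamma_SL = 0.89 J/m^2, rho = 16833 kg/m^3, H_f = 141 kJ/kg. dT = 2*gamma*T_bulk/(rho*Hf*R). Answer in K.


Radius R = 12/2 = 6 nm = 6e-09 m
Convert H_f = 141 kJ/kg = 141000 J/kg
dT = 2 * gamma_SL * T_bulk / (rho * H_f * R)
dT = 2 * 0.89 * 1207 / (16833 * 141000 * 6e-09)
dT = 150.9 K

150.9


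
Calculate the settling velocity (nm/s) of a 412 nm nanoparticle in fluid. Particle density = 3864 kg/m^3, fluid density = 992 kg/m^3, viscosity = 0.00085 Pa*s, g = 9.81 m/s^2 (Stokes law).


Radius R = 412/2 nm = 2.06e-07 m
Density difference = 3864 - 992 = 2872 kg/m^3
v = 2 * R^2 * (rho_p - rho_f) * g / (9 * eta)
v = 2 * (2.06e-07)^2 * 2872 * 9.81 / (9 * 0.00085)
v = 3.12577e-07 m/s = 312.5766 nm/s

312.5766


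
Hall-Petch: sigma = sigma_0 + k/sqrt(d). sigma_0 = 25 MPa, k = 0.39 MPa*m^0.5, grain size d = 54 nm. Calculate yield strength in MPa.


d = 54 nm = 5.4e-08 m
sqrt(d) = 0.000232379
Hall-Petch contribution = k / sqrt(d) = 0.39 / 0.000232379 = 1678.3 MPa
sigma = sigma_0 + k/sqrt(d) = 25 + 1678.3 = 1703.3 MPa

1703.3


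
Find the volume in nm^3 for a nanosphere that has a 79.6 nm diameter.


Radius r = 79.6/2 = 39.8 nm
Volume V = (4/3) * pi * r^3
V = (4/3) * pi * (39.8)^3
V = 264081.41 nm^3

264081.41


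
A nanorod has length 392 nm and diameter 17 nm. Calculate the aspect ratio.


Aspect ratio AR = length / diameter
AR = 392 / 17
AR = 23.06

23.06


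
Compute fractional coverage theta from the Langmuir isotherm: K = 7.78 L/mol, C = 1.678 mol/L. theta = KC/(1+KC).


Langmuir isotherm: theta = K*C / (1 + K*C)
K*C = 7.78 * 1.678 = 13.05484
theta = 13.05484 / (1 + 13.05484) = 13.05484 / 14.05484
theta = 0.9289

0.9289


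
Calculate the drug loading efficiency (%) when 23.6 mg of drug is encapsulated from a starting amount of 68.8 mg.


Drug loading efficiency = (drug loaded / drug initial) * 100
DLE = 23.6 / 68.8 * 100
DLE = 0.343 * 100
DLE = 34.3%

34.3


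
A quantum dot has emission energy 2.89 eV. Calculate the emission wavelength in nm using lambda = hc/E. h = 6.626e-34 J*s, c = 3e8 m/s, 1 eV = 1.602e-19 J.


Convert energy: E = 2.89 eV = 2.89 * 1.602e-19 = 4.62978e-19 J
lambda = h*c / E = 6.626e-34 * 3e8 / 4.62978e-19
lambda = 4.29351e-07 m = 429.4 nm

429.4


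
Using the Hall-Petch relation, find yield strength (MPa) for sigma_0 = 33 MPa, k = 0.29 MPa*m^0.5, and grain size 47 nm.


d = 47 nm = 4.7e-08 m
sqrt(d) = 0.0002167948
Hall-Petch contribution = k / sqrt(d) = 0.29 / 0.0002167948 = 1337.7 MPa
sigma = sigma_0 + k/sqrt(d) = 33 + 1337.7 = 1370.7 MPa

1370.7


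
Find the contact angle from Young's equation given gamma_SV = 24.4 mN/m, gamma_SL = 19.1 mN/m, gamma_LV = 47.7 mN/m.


cos(theta) = (gamma_SV - gamma_SL) / gamma_LV
cos(theta) = (24.4 - 19.1) / 47.7
cos(theta) = 0.111111
theta = arccos(0.111111) = 83.62 degrees

83.62


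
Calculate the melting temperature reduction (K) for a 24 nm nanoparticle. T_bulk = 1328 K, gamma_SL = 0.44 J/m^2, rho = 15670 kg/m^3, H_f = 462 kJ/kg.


Radius R = 24/2 = 12 nm = 1.2e-08 m
Convert H_f = 462 kJ/kg = 462000 J/kg
dT = 2 * gamma_SL * T_bulk / (rho * H_f * R)
dT = 2 * 0.44 * 1328 / (15670 * 462000 * 1.2e-08)
dT = 13.5 K

13.5


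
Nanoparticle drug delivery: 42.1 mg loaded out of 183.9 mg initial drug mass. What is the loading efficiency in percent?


Drug loading efficiency = (drug loaded / drug initial) * 100
DLE = 42.1 / 183.9 * 100
DLE = 0.2289 * 100
DLE = 22.89%

22.89


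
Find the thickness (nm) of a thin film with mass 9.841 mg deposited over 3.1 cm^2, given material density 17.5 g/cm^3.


Convert: m = 9.841 mg = 9.8410e-06 kg, A = 3.1 cm^2 = 3.1000e-04 m^2, rho = 17.5 g/cm^3 = 17500 kg/m^3
t = m / (A * rho)
t = 9.8410e-06 / (3.1000e-04 * 17500)
t = 1.8140e-06 m = 1814.0 nm

1814.0


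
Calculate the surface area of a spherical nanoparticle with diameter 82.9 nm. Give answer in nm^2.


Radius r = 82.9/2 = 41.45 nm
Surface area SA = 4 * pi * r^2
SA = 4 * pi * (41.45)^2
SA = 21590.31 nm^2

21590.31


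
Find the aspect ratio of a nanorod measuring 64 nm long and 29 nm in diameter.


Aspect ratio AR = length / diameter
AR = 64 / 29
AR = 2.21

2.21


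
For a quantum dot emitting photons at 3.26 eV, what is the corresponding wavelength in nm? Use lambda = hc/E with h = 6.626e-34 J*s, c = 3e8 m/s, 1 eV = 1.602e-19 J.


Convert energy: E = 3.26 eV = 3.26 * 1.602e-19 = 5.22252e-19 J
lambda = h*c / E = 6.626e-34 * 3e8 / 5.22252e-19
lambda = 3.80621e-07 m = 380.6 nm

380.6


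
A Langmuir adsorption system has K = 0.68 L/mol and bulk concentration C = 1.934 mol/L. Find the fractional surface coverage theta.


Langmuir isotherm: theta = K*C / (1 + K*C)
K*C = 0.68 * 1.934 = 1.31512
theta = 1.31512 / (1 + 1.31512) = 1.31512 / 2.31512
theta = 0.5681

0.5681


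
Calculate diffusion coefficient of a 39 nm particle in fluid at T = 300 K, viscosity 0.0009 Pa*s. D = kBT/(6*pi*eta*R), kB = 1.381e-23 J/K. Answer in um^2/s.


Radius R = 39/2 = 19.5 nm = 1.95e-08 m
D = kB*T / (6*pi*eta*R)
D = 1.381e-23 * 300 / (6 * pi * 0.0009 * 1.95e-08)
D = 1.25238e-11 m^2/s = 12.524 um^2/s

12.524


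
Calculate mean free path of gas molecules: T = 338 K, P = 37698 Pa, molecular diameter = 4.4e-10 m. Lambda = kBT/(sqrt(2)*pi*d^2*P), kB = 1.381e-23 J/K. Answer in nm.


Mean free path: lambda = kB*T / (sqrt(2) * pi * d^2 * P)
lambda = 1.381e-23 * 338 / (sqrt(2) * pi * (4.4e-10)^2 * 37698)
lambda = 1.43953e-07 m
lambda = 143.95 nm

143.95


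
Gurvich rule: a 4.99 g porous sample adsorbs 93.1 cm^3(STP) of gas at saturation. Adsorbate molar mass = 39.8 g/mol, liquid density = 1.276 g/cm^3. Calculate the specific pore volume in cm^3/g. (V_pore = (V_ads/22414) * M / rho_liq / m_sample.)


Moles adsorbed n = V_ads / 22414 = 93.1 / 22414 = 4.153654e-03 mol
Liquid volume V_liq = n * M / rho_liq = 4.153654e-03 * 39.8 / 1.276 = 0.12956 cm^3
Specific pore volume V_pore = V_liq / m_sample = 0.12956 / 4.99
V_pore = 0.026 cm^3/g

0.026


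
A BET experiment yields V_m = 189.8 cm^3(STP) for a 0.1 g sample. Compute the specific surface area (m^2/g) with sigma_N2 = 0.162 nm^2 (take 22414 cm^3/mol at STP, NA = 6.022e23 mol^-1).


Number of moles in monolayer = V_m / 22414 = 189.8 / 22414 = 0.00846792
Number of molecules = moles * NA = 0.00846792 * 6.022e23
SA = molecules * sigma / mass
SA = (189.8 / 22414) * 6.022e23 * 0.162e-18 / 0.1
SA = 8261.0 m^2/g

8261.0


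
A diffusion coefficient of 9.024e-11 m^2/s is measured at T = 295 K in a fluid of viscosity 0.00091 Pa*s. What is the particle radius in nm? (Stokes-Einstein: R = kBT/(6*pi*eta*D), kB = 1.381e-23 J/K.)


Stokes-Einstein: R = kB*T / (6*pi*eta*D)
R = 1.381e-23 * 295 / (6 * pi * 0.00091 * 9.024e-11)
R = 2.63193e-09 m = 2.63 nm

2.63


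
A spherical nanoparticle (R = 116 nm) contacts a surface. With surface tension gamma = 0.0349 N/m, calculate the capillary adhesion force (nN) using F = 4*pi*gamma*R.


Convert radius: R = 116 nm = 1.16e-07 m
F = 4 * pi * gamma * R
F = 4 * pi * 0.0349 * 1.16e-07
F = 5.08737e-08 N = 50.8737 nN

50.8737


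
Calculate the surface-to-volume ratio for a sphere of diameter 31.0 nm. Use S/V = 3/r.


Radius r = 31.0/2 = 15.5 nm
S/V = 3 / r = 3 / 15.5
S/V = 0.1935 nm^-1

0.1935


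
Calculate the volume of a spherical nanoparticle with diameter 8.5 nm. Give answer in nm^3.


Radius r = 8.5/2 = 4.25 nm
Volume V = (4/3) * pi * r^3
V = (4/3) * pi * (4.25)^3
V = 321.56 nm^3

321.56


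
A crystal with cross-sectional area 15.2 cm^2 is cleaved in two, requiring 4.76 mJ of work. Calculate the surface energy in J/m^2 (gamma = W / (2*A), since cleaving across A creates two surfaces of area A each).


Convert: A = 15.2 cm^2 = 0.00152 m^2, W = 4.76 mJ = 0.00476 J
Cleaving exposes two faces of area A, so total new surface = 2*A and gamma = W / (2*A)
gamma = 0.00476 / (2 * 0.00152)
gamma = 1.566 J/m^2

1.566


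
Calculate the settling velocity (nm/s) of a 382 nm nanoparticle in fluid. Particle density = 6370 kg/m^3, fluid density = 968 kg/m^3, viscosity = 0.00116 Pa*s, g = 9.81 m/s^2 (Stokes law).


Radius R = 382/2 nm = 1.91e-07 m
Density difference = 6370 - 968 = 5402 kg/m^3
v = 2 * R^2 * (rho_p - rho_f) * g / (9 * eta)
v = 2 * (1.91e-07)^2 * 5402 * 9.81 / (9 * 0.00116)
v = 3.70356e-07 m/s = 370.3564 nm/s

370.3564


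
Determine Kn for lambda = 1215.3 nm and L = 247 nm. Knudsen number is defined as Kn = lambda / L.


Knudsen number Kn = lambda / L
Kn = 1215.3 / 247
Kn = 4.9202

4.9202


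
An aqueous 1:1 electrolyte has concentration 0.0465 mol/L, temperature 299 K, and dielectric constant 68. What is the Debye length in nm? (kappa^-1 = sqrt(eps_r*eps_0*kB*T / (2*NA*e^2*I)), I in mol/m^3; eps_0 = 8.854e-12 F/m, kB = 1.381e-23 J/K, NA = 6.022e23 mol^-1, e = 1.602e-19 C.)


Ionic strength I = 0.0465 * 1^2 * 1000 = 46.5 mol/m^3
kappa^-1 = sqrt(68 * 8.854e-12 * 1.381e-23 * 299 / (2 * 6.022e23 * (1.602e-19)^2 * 46.5))
kappa^-1 = 1.315 nm

1.315


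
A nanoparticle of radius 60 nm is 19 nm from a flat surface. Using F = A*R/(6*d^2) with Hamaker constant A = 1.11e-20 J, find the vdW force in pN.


Convert to SI: R = 60 nm = 6e-08 m, d = 19 nm = 1.9e-08 m
F = A * R / (6 * d^2)
F = 1.11e-20 * 6e-08 / (6 * (1.9e-08)^2)
F = 3.07479e-13 N = 0.307 pN

0.307


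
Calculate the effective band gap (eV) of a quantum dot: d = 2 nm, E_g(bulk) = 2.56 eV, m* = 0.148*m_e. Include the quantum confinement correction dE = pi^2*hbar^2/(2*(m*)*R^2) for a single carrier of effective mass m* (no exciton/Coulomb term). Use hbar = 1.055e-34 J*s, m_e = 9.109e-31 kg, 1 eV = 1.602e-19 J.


Radius R = 2/2 nm = 1e-09 m
Confinement energy dE = pi^2 * hbar^2 / (2 * m_eff * m_e * R^2)
dE = pi^2 * (1.055e-34)^2 / (2 * 0.148 * 9.109e-31 * (1e-09)^2) J, divided by 1.602e-19 J/eV
dE = 2.5432 eV
Total band gap = E_g(bulk) + dE = 2.56 + 2.5432 = 5.1032 eV

5.1032


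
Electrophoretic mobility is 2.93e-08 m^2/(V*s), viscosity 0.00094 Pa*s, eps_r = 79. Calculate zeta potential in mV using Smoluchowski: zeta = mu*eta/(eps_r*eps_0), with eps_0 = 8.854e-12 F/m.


Smoluchowski equation: zeta = mu * eta / (eps_r * eps_0)
zeta = 2.93e-08 * 0.00094 / (79 * 8.854e-12)
zeta = 0.039376 V = 39.38 mV

39.38


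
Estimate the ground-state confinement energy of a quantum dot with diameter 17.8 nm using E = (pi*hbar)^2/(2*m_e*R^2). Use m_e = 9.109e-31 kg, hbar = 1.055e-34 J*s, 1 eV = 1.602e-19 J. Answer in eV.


Radius R = 17.8/2 = 8.9 nm = 8.9e-09 m
E = (pi * 1.055e-34)^2 / (2 * 9.109e-31 * (8.9e-09)^2)
E(J) = 7.61244e-22
E = E(J) / 1.602e-19 = 0.0048 eV

0.0048


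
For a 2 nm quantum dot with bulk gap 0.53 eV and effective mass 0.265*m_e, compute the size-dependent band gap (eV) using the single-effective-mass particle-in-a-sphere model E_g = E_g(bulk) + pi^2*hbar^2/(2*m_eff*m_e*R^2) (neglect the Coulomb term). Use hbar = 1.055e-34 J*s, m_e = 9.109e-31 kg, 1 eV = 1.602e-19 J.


Radius R = 2/2 nm = 1e-09 m
Confinement energy dE = pi^2 * hbar^2 / (2 * m_eff * m_e * R^2)
dE = pi^2 * (1.055e-34)^2 / (2 * 0.265 * 9.109e-31 * (1e-09)^2) J, divided by 1.602e-19 J/eV
dE = 1.4204 eV
Total band gap = E_g(bulk) + dE = 0.53 + 1.4204 = 1.9504 eV

1.9504


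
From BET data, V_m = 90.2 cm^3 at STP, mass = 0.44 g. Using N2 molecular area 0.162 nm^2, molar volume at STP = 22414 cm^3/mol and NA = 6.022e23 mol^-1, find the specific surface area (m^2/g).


Number of moles in monolayer = V_m / 22414 = 90.2 / 22414 = 0.00402427
Number of molecules = moles * NA = 0.00402427 * 6.022e23
SA = molecules * sigma / mass
SA = (90.2 / 22414) * 6.022e23 * 0.162e-18 / 0.44
SA = 892.3 m^2/g

892.3


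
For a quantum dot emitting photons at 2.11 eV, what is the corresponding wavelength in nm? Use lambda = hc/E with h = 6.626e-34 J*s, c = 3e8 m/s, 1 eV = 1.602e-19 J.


Convert energy: E = 2.11 eV = 2.11 * 1.602e-19 = 3.38022e-19 J
lambda = h*c / E = 6.626e-34 * 3e8 / 3.38022e-19
lambda = 5.88068e-07 m = 588.1 nm

588.1


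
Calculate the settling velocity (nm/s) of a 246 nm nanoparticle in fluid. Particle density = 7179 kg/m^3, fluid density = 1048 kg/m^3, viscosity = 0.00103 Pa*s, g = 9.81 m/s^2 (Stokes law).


Radius R = 246/2 nm = 1.23e-07 m
Density difference = 7179 - 1048 = 6131 kg/m^3
v = 2 * R^2 * (rho_p - rho_f) * g / (9 * eta)
v = 2 * (1.23e-07)^2 * 6131 * 9.81 / (9 * 0.00103)
v = 1.96318e-07 m/s = 196.3183 nm/s

196.3183


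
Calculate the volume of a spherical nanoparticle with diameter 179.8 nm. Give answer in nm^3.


Radius r = 179.8/2 = 89.9 nm
Volume V = (4/3) * pi * r^3
V = (4/3) * pi * (89.9)^3
V = 3043460.6 nm^3

3043460.6


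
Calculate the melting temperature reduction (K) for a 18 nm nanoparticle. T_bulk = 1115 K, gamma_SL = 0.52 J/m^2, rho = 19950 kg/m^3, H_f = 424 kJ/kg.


Radius R = 18/2 = 9 nm = 9e-09 m
Convert H_f = 424 kJ/kg = 424000 J/kg
dT = 2 * gamma_SL * T_bulk / (rho * H_f * R)
dT = 2 * 0.52 * 1115 / (19950 * 424000 * 9e-09)
dT = 15.2 K

15.2


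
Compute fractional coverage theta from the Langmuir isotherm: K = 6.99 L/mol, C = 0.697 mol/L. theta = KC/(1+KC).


Langmuir isotherm: theta = K*C / (1 + K*C)
K*C = 6.99 * 0.697 = 4.87203
theta = 4.87203 / (1 + 4.87203) = 4.87203 / 5.87203
theta = 0.8297

0.8297


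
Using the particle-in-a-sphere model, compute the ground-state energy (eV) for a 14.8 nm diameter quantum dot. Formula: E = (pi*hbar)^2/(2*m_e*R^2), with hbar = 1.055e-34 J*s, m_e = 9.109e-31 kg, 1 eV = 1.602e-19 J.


Radius R = 14.8/2 = 7.4 nm = 7.4e-09 m
E = (pi * 1.055e-34)^2 / (2 * 9.109e-31 * (7.4e-09)^2)
E(J) = 1.10113e-21
E = E(J) / 1.602e-19 = 0.0069 eV

0.0069


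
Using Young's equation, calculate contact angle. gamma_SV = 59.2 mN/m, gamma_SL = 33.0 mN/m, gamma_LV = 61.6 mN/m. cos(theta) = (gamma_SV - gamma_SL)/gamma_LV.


cos(theta) = (gamma_SV - gamma_SL) / gamma_LV
cos(theta) = (59.2 - 33.0) / 61.6
cos(theta) = 0.425325
theta = arccos(0.425325) = 64.83 degrees

64.83


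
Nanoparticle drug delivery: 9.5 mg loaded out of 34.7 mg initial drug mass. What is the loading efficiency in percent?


Drug loading efficiency = (drug loaded / drug initial) * 100
DLE = 9.5 / 34.7 * 100
DLE = 0.2738 * 100
DLE = 27.38%

27.38


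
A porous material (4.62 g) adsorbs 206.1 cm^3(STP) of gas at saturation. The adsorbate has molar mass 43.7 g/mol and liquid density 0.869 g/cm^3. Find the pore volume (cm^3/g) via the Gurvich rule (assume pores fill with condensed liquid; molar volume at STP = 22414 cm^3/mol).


Moles adsorbed n = V_ads / 22414 = 206.1 / 22414 = 9.195146e-03 mol
Liquid volume V_liq = n * M / rho_liq = 9.195146e-03 * 43.7 / 0.869 = 0.46240 cm^3
Specific pore volume V_pore = V_liq / m_sample = 0.46240 / 4.62
V_pore = 0.1001 cm^3/g

0.1001


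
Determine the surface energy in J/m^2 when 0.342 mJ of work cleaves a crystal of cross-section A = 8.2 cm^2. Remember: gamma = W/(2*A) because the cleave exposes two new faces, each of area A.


Convert: A = 8.2 cm^2 = 0.00082 m^2, W = 0.342 mJ = 0.000342 J
Cleaving exposes two faces of area A, so total new surface = 2*A and gamma = W / (2*A)
gamma = 0.000342 / (2 * 0.00082)
gamma = 0.209 J/m^2

0.209


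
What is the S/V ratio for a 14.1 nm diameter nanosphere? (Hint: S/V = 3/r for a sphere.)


Radius r = 14.1/2 = 7.05 nm
S/V = 3 / r = 3 / 7.05
S/V = 0.4255 nm^-1

0.4255


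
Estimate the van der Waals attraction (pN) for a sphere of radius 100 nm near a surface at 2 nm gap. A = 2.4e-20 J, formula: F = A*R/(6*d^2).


Convert to SI: R = 100 nm = 1e-07 m, d = 2 nm = 2e-09 m
F = A * R / (6 * d^2)
F = 2.4e-20 * 1e-07 / (6 * (2e-09)^2)
F = 1e-10 N = 100.0 pN

100.0


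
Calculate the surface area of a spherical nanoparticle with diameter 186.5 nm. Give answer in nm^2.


Radius r = 186.5/2 = 93.25 nm
Surface area SA = 4 * pi * r^2
SA = 4 * pi * (93.25)^2
SA = 109271.66 nm^2

109271.66


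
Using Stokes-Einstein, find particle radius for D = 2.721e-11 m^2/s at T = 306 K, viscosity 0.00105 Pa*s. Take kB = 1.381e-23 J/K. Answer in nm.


Stokes-Einstein: R = kB*T / (6*pi*eta*D)
R = 1.381e-23 * 306 / (6 * pi * 0.00105 * 2.721e-11)
R = 7.84686e-09 m = 7.85 nm

7.85


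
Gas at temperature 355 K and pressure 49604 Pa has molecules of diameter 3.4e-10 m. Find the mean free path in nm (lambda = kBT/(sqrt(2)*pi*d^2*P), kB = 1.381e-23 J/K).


Mean free path: lambda = kB*T / (sqrt(2) * pi * d^2 * P)
lambda = 1.381e-23 * 355 / (sqrt(2) * pi * (3.4e-10)^2 * 49604)
lambda = 1.92434e-07 m
lambda = 192.43 nm

192.43


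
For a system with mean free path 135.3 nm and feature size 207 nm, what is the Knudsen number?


Knudsen number Kn = lambda / L
Kn = 135.3 / 207
Kn = 0.6536

0.6536


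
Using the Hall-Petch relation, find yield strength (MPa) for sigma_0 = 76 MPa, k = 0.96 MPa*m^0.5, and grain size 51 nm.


d = 51 nm = 5.1e-08 m
sqrt(d) = 0.0002258318
Hall-Petch contribution = k / sqrt(d) = 0.96 / 0.0002258318 = 4251.0 MPa
sigma = sigma_0 + k/sqrt(d) = 76 + 4251.0 = 4327.0 MPa

4327.0


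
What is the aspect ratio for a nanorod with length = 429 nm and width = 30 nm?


Aspect ratio AR = length / diameter
AR = 429 / 30
AR = 14.3

14.3


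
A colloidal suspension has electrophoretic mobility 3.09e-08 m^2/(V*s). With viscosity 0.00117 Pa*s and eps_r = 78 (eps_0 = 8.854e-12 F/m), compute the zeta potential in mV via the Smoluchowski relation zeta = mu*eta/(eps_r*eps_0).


Smoluchowski equation: zeta = mu * eta / (eps_r * eps_0)
zeta = 3.09e-08 * 0.00117 / (78 * 8.854e-12)
zeta = 0.052349 V = 52.35 mV

52.35


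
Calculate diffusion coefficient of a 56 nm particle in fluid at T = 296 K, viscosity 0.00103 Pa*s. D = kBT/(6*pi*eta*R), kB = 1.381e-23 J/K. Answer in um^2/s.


Radius R = 56/2 = 28 nm = 2.8e-08 m
D = kB*T / (6*pi*eta*R)
D = 1.381e-23 * 296 / (6 * pi * 0.00103 * 2.8e-08)
D = 7.5195e-12 m^2/s = 7.52 um^2/s

7.52


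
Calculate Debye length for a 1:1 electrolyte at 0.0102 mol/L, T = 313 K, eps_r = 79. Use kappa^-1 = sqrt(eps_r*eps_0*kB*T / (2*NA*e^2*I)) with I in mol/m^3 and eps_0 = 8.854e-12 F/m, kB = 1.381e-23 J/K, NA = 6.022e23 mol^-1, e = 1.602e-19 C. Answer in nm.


Ionic strength I = 0.0102 * 1^2 * 1000 = 10.2 mol/m^3
kappa^-1 = sqrt(79 * 8.854e-12 * 1.381e-23 * 313 / (2 * 6.022e23 * (1.602e-19)^2 * 10.2))
kappa^-1 = 3.097 nm

3.097


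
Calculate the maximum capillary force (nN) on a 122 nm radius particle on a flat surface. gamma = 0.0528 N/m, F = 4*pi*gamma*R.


Convert radius: R = 122 nm = 1.22e-07 m
F = 4 * pi * gamma * R
F = 4 * pi * 0.0528 * 1.22e-07
F = 8.09475e-08 N = 80.9475 nN

80.9475


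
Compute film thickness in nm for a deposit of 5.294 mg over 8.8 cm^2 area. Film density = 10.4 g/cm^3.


Convert: m = 5.294 mg = 5.2940e-06 kg, A = 8.8 cm^2 = 8.8000e-04 m^2, rho = 10.4 g/cm^3 = 10400 kg/m^3
t = m / (A * rho)
t = 5.2940e-06 / (8.8000e-04 * 10400)
t = 5.7845e-07 m = 578.5 nm

578.5


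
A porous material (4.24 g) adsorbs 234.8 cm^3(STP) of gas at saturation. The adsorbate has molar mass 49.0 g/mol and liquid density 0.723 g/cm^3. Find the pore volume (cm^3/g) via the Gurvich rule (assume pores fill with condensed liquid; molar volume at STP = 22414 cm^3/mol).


Moles adsorbed n = V_ads / 22414 = 234.8 / 22414 = 1.047560e-02 mol
Liquid volume V_liq = n * M / rho_liq = 1.047560e-02 * 49.0 / 0.723 = 0.70996 cm^3
Specific pore volume V_pore = V_liq / m_sample = 0.70996 / 4.24
V_pore = 0.1674 cm^3/g

0.1674


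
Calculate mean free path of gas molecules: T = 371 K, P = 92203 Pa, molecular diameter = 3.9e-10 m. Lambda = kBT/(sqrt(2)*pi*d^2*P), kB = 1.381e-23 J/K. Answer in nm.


Mean free path: lambda = kB*T / (sqrt(2) * pi * d^2 * P)
lambda = 1.381e-23 * 371 / (sqrt(2) * pi * (3.9e-10)^2 * 92203)
lambda = 8.22297e-08 m
lambda = 82.23 nm

82.23


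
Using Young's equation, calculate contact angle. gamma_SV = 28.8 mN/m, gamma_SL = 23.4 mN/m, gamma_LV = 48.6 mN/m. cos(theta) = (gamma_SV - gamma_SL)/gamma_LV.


cos(theta) = (gamma_SV - gamma_SL) / gamma_LV
cos(theta) = (28.8 - 23.4) / 48.6
cos(theta) = 0.111111
theta = arccos(0.111111) = 83.62 degrees

83.62


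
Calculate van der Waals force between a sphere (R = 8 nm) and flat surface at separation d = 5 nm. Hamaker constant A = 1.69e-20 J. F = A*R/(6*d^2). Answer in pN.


Convert to SI: R = 8 nm = 8e-09 m, d = 5 nm = 5e-09 m
F = A * R / (6 * d^2)
F = 1.69e-20 * 8e-09 / (6 * (5e-09)^2)
F = 9.01333e-13 N = 0.901 pN

0.901


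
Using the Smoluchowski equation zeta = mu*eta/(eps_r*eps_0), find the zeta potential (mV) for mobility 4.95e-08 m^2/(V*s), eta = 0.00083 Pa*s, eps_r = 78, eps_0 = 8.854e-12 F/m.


Smoluchowski equation: zeta = mu * eta / (eps_r * eps_0)
zeta = 4.95e-08 * 0.00083 / (78 * 8.854e-12)
zeta = 0.059491 V = 59.49 mV

59.49


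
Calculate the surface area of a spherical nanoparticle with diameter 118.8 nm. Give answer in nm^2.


Radius r = 118.8/2 = 59.4 nm
Surface area SA = 4 * pi * r^2
SA = 4 * pi * (59.4)^2
SA = 44338.68 nm^2

44338.68


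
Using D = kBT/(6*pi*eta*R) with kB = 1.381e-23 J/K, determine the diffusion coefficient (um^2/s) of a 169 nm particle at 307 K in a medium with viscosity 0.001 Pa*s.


Radius R = 169/2 = 84.5 nm = 8.45e-08 m
D = kB*T / (6*pi*eta*R)
D = 1.381e-23 * 307 / (6 * pi * 0.001 * 8.45e-08)
D = 2.66179e-12 m^2/s = 2.662 um^2/s

2.662


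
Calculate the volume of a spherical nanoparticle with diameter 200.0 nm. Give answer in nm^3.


Radius r = 200.0/2 = 100 nm
Volume V = (4/3) * pi * r^3
V = (4/3) * pi * (100)^3
V = 4188790.2 nm^3

4188790.2


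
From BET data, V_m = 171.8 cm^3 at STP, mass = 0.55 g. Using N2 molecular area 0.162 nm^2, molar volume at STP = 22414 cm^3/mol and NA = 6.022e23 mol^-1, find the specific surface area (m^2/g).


Number of moles in monolayer = V_m / 22414 = 171.8 / 22414 = 0.00766485
Number of molecules = moles * NA = 0.00766485 * 6.022e23
SA = molecules * sigma / mass
SA = (171.8 / 22414) * 6.022e23 * 0.162e-18 / 0.55
SA = 1359.6 m^2/g

1359.6


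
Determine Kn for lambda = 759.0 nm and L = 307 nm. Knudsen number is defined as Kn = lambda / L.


Knudsen number Kn = lambda / L
Kn = 759.0 / 307
Kn = 2.4723

2.4723


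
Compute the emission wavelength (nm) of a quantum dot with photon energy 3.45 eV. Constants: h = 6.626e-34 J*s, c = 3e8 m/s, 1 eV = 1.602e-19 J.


Convert energy: E = 3.45 eV = 3.45 * 1.602e-19 = 5.5269e-19 J
lambda = h*c / E = 6.626e-34 * 3e8 / 5.5269e-19
lambda = 3.59659e-07 m = 359.7 nm

359.7


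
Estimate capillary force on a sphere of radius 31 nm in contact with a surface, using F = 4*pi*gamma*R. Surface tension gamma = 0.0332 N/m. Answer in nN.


Convert radius: R = 31 nm = 3.1e-08 m
F = 4 * pi * gamma * R
F = 4 * pi * 0.0332 * 3.1e-08
F = 1.29333e-08 N = 12.9333 nN

12.9333


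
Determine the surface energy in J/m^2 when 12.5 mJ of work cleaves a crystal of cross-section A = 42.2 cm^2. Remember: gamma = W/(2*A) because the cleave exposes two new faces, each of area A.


Convert: A = 42.2 cm^2 = 0.00422 m^2, W = 12.5 mJ = 0.0125 J
Cleaving exposes two faces of area A, so total new surface = 2*A and gamma = W / (2*A)
gamma = 0.0125 / (2 * 0.00422)
gamma = 1.481 J/m^2

1.481


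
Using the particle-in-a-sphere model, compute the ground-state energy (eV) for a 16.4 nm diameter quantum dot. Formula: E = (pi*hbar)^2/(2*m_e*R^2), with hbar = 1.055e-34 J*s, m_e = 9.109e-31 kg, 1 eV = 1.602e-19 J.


Radius R = 16.4/2 = 8.2 nm = 8.2e-09 m
E = (pi * 1.055e-34)^2 / (2 * 9.109e-31 * (8.2e-09)^2)
E(J) = 8.9676e-22
E = E(J) / 1.602e-19 = 0.0056 eV

0.0056


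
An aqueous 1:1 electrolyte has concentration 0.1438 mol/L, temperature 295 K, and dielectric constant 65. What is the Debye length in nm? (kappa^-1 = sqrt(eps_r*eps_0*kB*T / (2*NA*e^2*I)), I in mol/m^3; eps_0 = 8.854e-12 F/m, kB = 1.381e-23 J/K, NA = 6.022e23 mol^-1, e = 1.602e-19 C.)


Ionic strength I = 0.1438 * 1^2 * 1000 = 143.8 mol/m^3
kappa^-1 = sqrt(65 * 8.854e-12 * 1.381e-23 * 295 / (2 * 6.022e23 * (1.602e-19)^2 * 143.8))
kappa^-1 = 0.726 nm

0.726


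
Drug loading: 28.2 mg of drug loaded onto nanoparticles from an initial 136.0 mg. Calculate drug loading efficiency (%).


Drug loading efficiency = (drug loaded / drug initial) * 100
DLE = 28.2 / 136.0 * 100
DLE = 0.2074 * 100
DLE = 20.74%

20.74


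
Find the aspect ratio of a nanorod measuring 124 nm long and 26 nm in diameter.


Aspect ratio AR = length / diameter
AR = 124 / 26
AR = 4.77

4.77


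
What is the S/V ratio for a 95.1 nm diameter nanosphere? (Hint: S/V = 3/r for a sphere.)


Radius r = 95.1/2 = 47.55 nm
S/V = 3 / r = 3 / 47.55
S/V = 0.0631 nm^-1

0.0631


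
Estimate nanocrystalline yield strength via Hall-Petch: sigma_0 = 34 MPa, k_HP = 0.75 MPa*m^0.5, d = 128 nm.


d = 128 nm = 1.28e-07 m
sqrt(d) = 0.0003577709
Hall-Petch contribution = k / sqrt(d) = 0.75 / 0.0003577709 = 2096.3 MPa
sigma = sigma_0 + k/sqrt(d) = 34 + 2096.3 = 2130.3 MPa

2130.3


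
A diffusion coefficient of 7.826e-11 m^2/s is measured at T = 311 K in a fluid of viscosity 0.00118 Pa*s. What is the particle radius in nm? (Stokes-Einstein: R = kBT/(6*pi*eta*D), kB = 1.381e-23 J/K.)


Stokes-Einstein: R = kB*T / (6*pi*eta*D)
R = 1.381e-23 * 311 / (6 * pi * 0.00118 * 7.826e-11)
R = 2.46735e-09 m = 2.47 nm

2.47


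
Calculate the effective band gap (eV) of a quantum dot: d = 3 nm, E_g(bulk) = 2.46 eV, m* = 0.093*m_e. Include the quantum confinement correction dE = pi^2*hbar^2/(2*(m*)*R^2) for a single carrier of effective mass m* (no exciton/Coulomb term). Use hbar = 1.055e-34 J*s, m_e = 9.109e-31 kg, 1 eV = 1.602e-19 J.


Radius R = 3/2 nm = 1.5e-09 m
Confinement energy dE = pi^2 * hbar^2 / (2 * m_eff * m_e * R^2)
dE = pi^2 * (1.055e-34)^2 / (2 * 0.093 * 9.109e-31 * (1.5e-09)^2) J, divided by 1.602e-19 J/eV
dE = 1.7988 eV
Total band gap = E_g(bulk) + dE = 2.46 + 1.7988 = 4.2588 eV

4.2588


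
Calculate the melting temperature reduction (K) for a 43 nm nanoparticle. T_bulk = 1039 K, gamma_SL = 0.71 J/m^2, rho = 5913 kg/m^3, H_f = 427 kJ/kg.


Radius R = 43/2 = 21.5 nm = 2.15e-08 m
Convert H_f = 427 kJ/kg = 427000 J/kg
dT = 2 * gamma_SL * T_bulk / (rho * H_f * R)
dT = 2 * 0.71 * 1039 / (5913 * 427000 * 2.15e-08)
dT = 27.2 K

27.2
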